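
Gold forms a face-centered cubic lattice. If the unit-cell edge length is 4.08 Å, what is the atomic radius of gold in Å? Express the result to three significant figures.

1.44 Å

In an FCC lattice, atoms touch along the face diagonal, so √2·a = 4r.
r = √2·a/4 = 1.4142 × 4.08 / 4 = 1.44 Å.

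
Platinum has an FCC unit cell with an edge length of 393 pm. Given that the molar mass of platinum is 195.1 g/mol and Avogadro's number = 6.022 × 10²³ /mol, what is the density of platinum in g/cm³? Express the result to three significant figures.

An FCC unit cell contains Z = 4 atoms.
Cell volume: a³ = (393 pm)³ = (3.930 × 10^-8 cm)³ = 6.070 × 10^-23 cm³.
ρ = Z·M/(N_A·a³) = 4 × 195.1 / (6.022 × 10²³ × 6.070 × 10^-23) = 21.35 g/cm³.

21.4 g/cm³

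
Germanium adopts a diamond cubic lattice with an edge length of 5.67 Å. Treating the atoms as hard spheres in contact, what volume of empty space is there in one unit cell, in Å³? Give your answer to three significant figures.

120 Å³

In a diamond cubic lattice nearest neighbors lie along the body diagonal with √3·a = 8r, so r = 0.2165a = 1.228 Å.
V_cell = a³ = 182.3 Å³; V_atoms = 8 × (4/3)πr³ = 61.99 Å³.
Empty space = 182.3 − 61.99 = 120 Å³.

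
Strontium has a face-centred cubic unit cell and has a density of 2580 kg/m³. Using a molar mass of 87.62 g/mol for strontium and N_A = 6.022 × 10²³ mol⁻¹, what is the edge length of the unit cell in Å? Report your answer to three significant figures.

With Z = 4 atoms per FCC cell, a³ = Z·M/(N_A·ρ) = 4 × 87.62 / (6.022 × 10²³ × 2.580 g/cm³) = 2.256 × 10^-22 cm³.
a = (2.256 × 10^-22)^(1/3) = 6.087 × 10^-8 cm = 6.09 Å.

6.09 Å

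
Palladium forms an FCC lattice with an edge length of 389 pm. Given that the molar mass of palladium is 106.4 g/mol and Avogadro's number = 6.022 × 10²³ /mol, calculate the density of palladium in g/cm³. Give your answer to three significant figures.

An FCC unit cell contains Z = 4 atoms.
Cell volume: a³ = (389 pm)³ = (3.890 × 10^-8 cm)³ = 5.886 × 10^-23 cm³.
ρ = Z·M/(N_A·a³) = 4 × 106.4 / (6.022 × 10²³ × 5.886 × 10^-23) = 12.01 g/cm³.

12.0 g/cm³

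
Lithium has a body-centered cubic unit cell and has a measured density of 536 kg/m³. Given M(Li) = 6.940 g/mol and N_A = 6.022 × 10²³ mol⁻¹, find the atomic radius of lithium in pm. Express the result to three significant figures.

152 pm

For a BCC cell (Z = 2), a³ = Z·M/(N_A·ρ) = 2 × 6.940 / (6.022 × 10²³ × 0.5360) = 4.300 × 10^-23 cm³, so a = 3.503 × 10^-8 cm = 350.3 pm.
Atoms touch along the body diagonal, so √3·a = 4r, so r = 0.4330 × a = 152 pm.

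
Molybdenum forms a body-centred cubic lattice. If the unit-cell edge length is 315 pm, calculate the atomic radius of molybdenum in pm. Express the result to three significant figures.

136 pm

In a BCC lattice, atoms touch along the body diagonal, so √3·a = 4r.
r = √3·a/4 = 1.7321 × 315 / 4 = 136 pm.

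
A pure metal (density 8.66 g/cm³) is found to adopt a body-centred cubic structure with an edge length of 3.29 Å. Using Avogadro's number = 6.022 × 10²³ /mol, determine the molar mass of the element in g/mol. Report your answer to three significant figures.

92.9 g/mol

A BCC cell has Z = 2 atoms; a = 3.290 × 10^-8 cm.
M = ρ·N_A·a³/Z = 8.66 × 6.022 × 10²³ × 3.561 × 10^-23 / 2 = 92.9 g/mol.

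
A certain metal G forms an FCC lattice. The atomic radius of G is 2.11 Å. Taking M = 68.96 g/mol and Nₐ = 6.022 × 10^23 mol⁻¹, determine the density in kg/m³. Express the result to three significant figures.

2150 kg/m³

In an FCC lattice, atoms touch along the face diagonal, so √2·a = 4r, giving a = 5.968 Å = 5.968 × 10^-8 cm.
With Z = 4, ρ = Z·M/(N_A·a³) = 4 × 68.96 / (6.022 × 10²³ × 2.126 × 10^-22) = 2.155 g/cm³ = 2150 kg/m³.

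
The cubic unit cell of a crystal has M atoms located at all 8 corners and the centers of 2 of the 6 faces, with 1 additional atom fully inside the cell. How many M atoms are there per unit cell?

3

Corner atoms are shared by 8 cells (1/8 each), face atoms by 2 (1/2 each), interior atoms are unshared.
Net atoms = 8 × 1/8 + 2 × 1/2 + 1 = 1 + 1 + 1 = 3.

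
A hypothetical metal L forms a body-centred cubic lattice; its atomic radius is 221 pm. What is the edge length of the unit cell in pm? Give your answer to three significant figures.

510 pm

In a BCC lattice, atoms touch along the body diagonal, so √3·a = 4r.
a = 4r/√3 = 4 × 221 / 1.7321 = 510 pm.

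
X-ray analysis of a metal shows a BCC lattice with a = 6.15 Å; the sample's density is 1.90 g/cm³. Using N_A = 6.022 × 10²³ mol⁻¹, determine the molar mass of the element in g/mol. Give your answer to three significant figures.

133 g/mol

A BCC cell has Z = 2 atoms; a = 6.150 × 10^-8 cm.
M = ρ·N_A·a³/Z = 1.90 × 6.022 × 10²³ × 2.326 × 10^-22 / 2 = 133 g/mol.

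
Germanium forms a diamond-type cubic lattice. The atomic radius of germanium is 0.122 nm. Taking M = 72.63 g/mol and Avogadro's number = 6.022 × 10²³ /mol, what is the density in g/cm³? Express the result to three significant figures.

5.39 g/cm³

In a diamond cubic lattice, nearest neighbors lie along the body diagonal with √3·a = 8r, giving a = 0.5635 nm = 5.635 × 10^-8 cm.
With Z = 8, ρ = Z·M/(N_A·a³) = 8 × 72.63 / (6.022 × 10²³ × 1.789 × 10^-22) = 5.393 g/cm³.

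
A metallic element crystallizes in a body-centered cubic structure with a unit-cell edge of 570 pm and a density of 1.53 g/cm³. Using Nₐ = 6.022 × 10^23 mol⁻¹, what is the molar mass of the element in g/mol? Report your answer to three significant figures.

A BCC cell has Z = 2 atoms; a = 5.700 × 10^-8 cm.
M = ρ·N_A·a³/Z = 1.53 × 6.022 × 10²³ × 1.852 × 10^-22 / 2 = 85.3 g/mol.

85.3 g/mol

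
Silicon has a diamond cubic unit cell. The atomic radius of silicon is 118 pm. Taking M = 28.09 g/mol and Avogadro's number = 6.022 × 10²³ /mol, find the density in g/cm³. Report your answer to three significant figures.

In a diamond cubic lattice, nearest neighbors lie along the body diagonal with √3·a = 8r, giving a = 545.0 pm = 5.450 × 10^-8 cm.
With Z = 8, ρ = Z·M/(N_A·a³) = 8 × 28.09 / (6.022 × 10²³ × 1.619 × 10^-22) = 2.305 g/cm³.

2.30 g/cm³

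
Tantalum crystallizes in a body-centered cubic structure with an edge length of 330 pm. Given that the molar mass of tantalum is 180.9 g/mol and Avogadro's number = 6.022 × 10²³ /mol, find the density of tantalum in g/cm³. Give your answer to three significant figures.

16.7 g/cm³

A BCC unit cell contains Z = 2 atoms.
Cell volume: a³ = (330 pm)³ = (3.300 × 10^-8 cm)³ = 3.594 × 10^-23 cm³.
ρ = Z·M/(N_A·a³) = 2 × 180.9 / (6.022 × 10²³ × 3.594 × 10^-23) = 16.72 g/cm³.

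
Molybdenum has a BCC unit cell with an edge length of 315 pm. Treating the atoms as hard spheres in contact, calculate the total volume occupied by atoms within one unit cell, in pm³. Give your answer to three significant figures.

In a BCC lattice atoms touch along the body diagonal, so √3·a = 4r, so r = 0.4330a = 136.4 pm.
V_atoms = Z × (4/3)πr³ = 2 × (4/3)π × (136.4)³ = 2.13 × 10^7 pm³.

2.13 × 10^7 pm³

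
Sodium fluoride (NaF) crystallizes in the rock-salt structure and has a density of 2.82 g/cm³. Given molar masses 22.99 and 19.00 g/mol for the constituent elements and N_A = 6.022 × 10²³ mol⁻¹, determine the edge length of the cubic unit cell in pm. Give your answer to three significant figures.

462 pm

M(NaF) = 41.99 g/mol; Z = 4 formula units per cell.
a³ = Z·M/(N_A·ρ) = 4 × 41.99 / (6.022 × 10²³ × 2.82) = 9.890 × 10^-23 cm³, so a = 4.625 × 10^-8 cm = 462 pm.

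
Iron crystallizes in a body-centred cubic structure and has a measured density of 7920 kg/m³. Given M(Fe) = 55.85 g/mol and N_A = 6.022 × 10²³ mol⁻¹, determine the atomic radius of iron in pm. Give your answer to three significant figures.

124 pm

For a BCC cell (Z = 2), a³ = Z·M/(N_A·ρ) = 2 × 55.85 / (6.022 × 10²³ × 7.920) = 2.342 × 10^-23 cm³, so a = 2.861 × 10^-8 cm = 286.1 pm.
Atoms touch along the body diagonal, so √3·a = 4r, so r = 0.4330 × a = 124 pm.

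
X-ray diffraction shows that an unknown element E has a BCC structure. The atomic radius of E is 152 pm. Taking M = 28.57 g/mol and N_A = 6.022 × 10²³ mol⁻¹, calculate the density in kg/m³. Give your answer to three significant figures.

2190 kg/m³

In a BCC lattice, atoms touch along the body diagonal, so √3·a = 4r, giving a = 351.0 pm = 3.510 × 10^-8 cm.
With Z = 2, ρ = Z·M/(N_A·a³) = 2 × 28.57 / (6.022 × 10²³ × 4.325 × 10^-23) = 2.194 g/cm³ = 2190 kg/m³.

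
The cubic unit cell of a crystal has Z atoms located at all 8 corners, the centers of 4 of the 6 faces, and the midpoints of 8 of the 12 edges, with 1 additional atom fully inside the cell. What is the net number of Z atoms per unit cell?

6

Corner atoms are shared by 8 cells (1/8 each), face atoms by 2 (1/2 each), edge atoms by 4 (1/4 each), interior atoms are unshared.
Net atoms = 8 × 1/8 + 4 × 1/2 + 8 × 1/4 + 1 = 1 + 2 + 2 + 1 = 6.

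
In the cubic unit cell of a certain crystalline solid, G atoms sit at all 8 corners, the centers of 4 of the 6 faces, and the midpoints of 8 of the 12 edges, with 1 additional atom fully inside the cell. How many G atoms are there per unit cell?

6

Corner atoms are shared by 8 cells (1/8 each), face atoms by 2 (1/2 each), edge atoms by 4 (1/4 each), interior atoms are unshared.
Net atoms = 8 × 1/8 + 4 × 1/2 + 8 × 1/4 + 1 = 1 + 2 + 2 + 1 = 6.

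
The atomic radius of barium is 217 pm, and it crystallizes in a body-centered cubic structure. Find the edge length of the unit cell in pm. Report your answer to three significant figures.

In a BCC lattice, atoms touch along the body diagonal, so √3·a = 4r.
a = 4r/√3 = 4 × 217 / 1.7321 = 501 pm.

501 pm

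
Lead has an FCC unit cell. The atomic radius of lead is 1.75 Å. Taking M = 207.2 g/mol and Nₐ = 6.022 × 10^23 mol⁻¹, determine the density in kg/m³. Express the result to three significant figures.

11300 kg/m³

In an FCC lattice, atoms touch along the face diagonal, so √2·a = 4r, giving a = 4.950 Å = 4.950 × 10^-8 cm.
With Z = 4, ρ = Z·M/(N_A·a³) = 4 × 207.2 / (6.022 × 10²³ × 1.213 × 10^-22) = 11.35 g/cm³ = 11300 kg/m³.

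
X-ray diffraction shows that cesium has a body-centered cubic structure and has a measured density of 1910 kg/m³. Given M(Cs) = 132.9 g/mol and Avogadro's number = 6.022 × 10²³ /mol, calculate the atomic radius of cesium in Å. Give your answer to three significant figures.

For a BCC cell (Z = 2), a³ = Z·M/(N_A·ρ) = 2 × 132.9 / (6.022 × 10²³ × 1.910) = 2.311 × 10^-22 cm³, so a = 6.137 × 10^-8 cm = 6.137 Å.
Atoms touch along the body diagonal, so √3·a = 4r, so r = 0.4330 × a = 2.66 Å.

2.66 Å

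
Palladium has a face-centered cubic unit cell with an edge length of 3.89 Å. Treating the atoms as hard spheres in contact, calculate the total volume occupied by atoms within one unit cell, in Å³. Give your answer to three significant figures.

43.6 Å³

In an FCC lattice atoms touch along the face diagonal, so √2·a = 4r, so r = 0.3536a = 1.375 Å.
V_atoms = Z × (4/3)πr³ = 4 × (4/3)π × (1.375)³ = 43.6 Å³.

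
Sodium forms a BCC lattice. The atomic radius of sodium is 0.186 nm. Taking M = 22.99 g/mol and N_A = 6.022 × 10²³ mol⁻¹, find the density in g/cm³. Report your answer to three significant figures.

0.963 g/cm³

In a BCC lattice, atoms touch along the body diagonal, so √3·a = 4r, giving a = 0.4295 nm = 4.295 × 10^-8 cm.
With Z = 2, ρ = Z·M/(N_A·a³) = 2 × 22.99 / (6.022 × 10²³ × 7.926 × 10^-23) = 0.9634 g/cm³.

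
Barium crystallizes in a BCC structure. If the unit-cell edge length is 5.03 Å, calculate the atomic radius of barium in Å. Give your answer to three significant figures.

2.18 Å

In a BCC lattice, atoms touch along the body diagonal, so √3·a = 4r.
r = √3·a/4 = 1.7321 × 5.03 / 4 = 2.18 Å.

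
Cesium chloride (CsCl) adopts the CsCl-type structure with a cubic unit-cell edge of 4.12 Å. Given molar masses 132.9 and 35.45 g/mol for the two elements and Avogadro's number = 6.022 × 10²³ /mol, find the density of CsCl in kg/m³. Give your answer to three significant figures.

The CsCl-type structure contains Z = 1 formula unit per cell; M(CsCl) = 132.9 + 35.45 = 168.35 g/mol.
a³ = (4.120 × 10^-8 cm)³ = 6.993 × 10^-23 cm³.
ρ = 1 × 168.35 / (6.022 × 10²³ × 6.993 × 10^-23) = 3.997 g/cm³ = 4000 kg/m³.

4000 kg/m³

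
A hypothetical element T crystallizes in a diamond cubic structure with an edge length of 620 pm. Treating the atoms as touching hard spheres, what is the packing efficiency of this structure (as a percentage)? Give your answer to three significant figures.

34.0%

In a diamond cubic lattice nearest neighbors lie along the body diagonal with √3·a = 8r, so r = 0.2165a = 134.2 pm.
Packing fraction = Z·(4/3)πr³ / a³ = 8 × (4/3)π × (134.2)³ / (620)³ = 0.3401 = 34.0%.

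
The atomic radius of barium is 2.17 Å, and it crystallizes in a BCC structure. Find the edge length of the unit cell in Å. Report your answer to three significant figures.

In a BCC lattice, atoms touch along the body diagonal, so √3·a = 4r.
a = 4r/√3 = 4 × 2.17 / 1.7321 = 5.01 Å.

5.01 Å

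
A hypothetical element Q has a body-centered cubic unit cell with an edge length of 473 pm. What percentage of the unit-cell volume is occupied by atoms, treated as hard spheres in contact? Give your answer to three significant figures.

68.0%

In a BCC lattice atoms touch along the body diagonal, so √3·a = 4r, so r = 0.4330a = 204.8 pm.
Packing fraction = Z·(4/3)πr³ / a³ = 2 × (4/3)π × (204.8)³ / (473)³ = 0.6802 = 68.0%.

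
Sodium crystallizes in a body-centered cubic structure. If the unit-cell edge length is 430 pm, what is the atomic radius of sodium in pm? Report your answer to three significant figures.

In a BCC lattice, atoms touch along the body diagonal, so √3·a = 4r.
r = √3·a/4 = 1.7321 × 430 / 4 = 186 pm.

186 pm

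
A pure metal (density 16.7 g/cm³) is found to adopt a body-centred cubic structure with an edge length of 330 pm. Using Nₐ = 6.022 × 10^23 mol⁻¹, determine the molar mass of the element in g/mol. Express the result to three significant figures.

A BCC cell has Z = 2 atoms; a = 3.300 × 10^-8 cm.
M = ρ·N_A·a³/Z = 16.7 × 6.022 × 10²³ × 3.594 × 10^-23 / 2 = 181 g/mol.

181 g/mol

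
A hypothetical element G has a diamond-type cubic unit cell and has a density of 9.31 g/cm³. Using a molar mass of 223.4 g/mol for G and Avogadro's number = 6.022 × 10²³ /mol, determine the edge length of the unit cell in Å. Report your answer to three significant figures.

With Z = 8 atoms per diamond cubic cell, a³ = Z·M/(N_A·ρ) = 8 × 223.4 / (6.022 × 10²³ × 9.310 g/cm³) = 3.188 × 10^-22 cm³.
a = (3.188 × 10^-22)^(1/3) = 6.831 × 10^-8 cm = 6.83 Å.

6.83 Å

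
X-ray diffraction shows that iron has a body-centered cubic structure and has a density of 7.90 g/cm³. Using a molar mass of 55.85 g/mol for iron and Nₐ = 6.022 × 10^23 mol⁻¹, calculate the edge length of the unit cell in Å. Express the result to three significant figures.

2.86 Å

With Z = 2 atoms per BCC cell, a³ = Z·M/(N_A·ρ) = 2 × 55.85 / (6.022 × 10²³ × 7.900 g/cm³) = 2.348 × 10^-23 cm³.
a = (2.348 × 10^-23)^(1/3) = 2.863 × 10^-8 cm = 2.86 Å.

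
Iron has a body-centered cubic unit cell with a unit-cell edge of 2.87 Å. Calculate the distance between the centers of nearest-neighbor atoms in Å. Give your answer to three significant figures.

In a BCC structure, atoms touch along the body diagonal, so √3·a = 4r; the nearest-neighbor distance equals 2r = 0.8660·a.
d = 0.8660 × 2.87 = 2.49 Å.

2.49 Å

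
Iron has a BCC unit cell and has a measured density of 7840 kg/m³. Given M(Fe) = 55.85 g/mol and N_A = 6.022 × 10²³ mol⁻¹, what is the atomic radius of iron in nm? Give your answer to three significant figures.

For a BCC cell (Z = 2), a³ = Z·M/(N_A·ρ) = 2 × 55.85 / (6.022 × 10²³ × 7.840) = 2.366 × 10^-23 cm³, so a = 2.871 × 10^-8 cm = 0.2871 nm.
Atoms touch along the body diagonal, so √3·a = 4r, so r = 0.4330 × a = 0.124 nm.

0.124 nm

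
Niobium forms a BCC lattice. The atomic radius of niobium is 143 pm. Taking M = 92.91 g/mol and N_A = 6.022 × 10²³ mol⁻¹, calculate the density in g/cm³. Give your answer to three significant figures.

8.57 g/cm³

In a BCC lattice, atoms touch along the body diagonal, so √3·a = 4r, giving a = 330.2 pm = 3.302 × 10^-8 cm.
With Z = 2, ρ = Z·M/(N_A·a³) = 2 × 92.91 / (6.022 × 10²³ × 3.602 × 10^-23) = 8.567 g/cm³.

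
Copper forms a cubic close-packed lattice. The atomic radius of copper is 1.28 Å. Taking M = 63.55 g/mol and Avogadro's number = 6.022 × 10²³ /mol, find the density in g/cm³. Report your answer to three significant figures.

8.90 g/cm³

In an FCC lattice, atoms touch along the face diagonal, so √2·a = 4r, giving a = 3.620 Å = 3.620 × 10^-8 cm.
With Z = 4, ρ = Z·M/(N_A·a³) = 4 × 63.55 / (6.022 × 10²³ × 4.745 × 10^-23) = 8.895 g/cm³.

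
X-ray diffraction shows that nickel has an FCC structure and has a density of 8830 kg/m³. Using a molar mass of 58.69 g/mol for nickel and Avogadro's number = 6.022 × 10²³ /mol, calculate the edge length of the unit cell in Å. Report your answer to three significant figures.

3.53 Å

With Z = 4 atoms per FCC cell, a³ = Z·M/(N_A·ρ) = 4 × 58.69 / (6.022 × 10²³ × 8.830 g/cm³) = 4.415 × 10^-23 cm³.
a = (4.415 × 10^-23)^(1/3) = 3.534 × 10^-8 cm = 3.53 Å.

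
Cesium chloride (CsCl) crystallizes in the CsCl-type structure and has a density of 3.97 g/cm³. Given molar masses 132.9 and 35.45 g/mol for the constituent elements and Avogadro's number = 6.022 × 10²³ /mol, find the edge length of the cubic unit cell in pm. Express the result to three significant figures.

413 pm

M(CsCl) = 168.35 g/mol; Z = 1 formula unit per cell.
a³ = Z·M/(N_A·ρ) = 1 × 168.35 / (6.022 × 10²³ × 3.97) = 7.042 × 10^-23 cm³, so a = 4.129 × 10^-8 cm = 413 pm.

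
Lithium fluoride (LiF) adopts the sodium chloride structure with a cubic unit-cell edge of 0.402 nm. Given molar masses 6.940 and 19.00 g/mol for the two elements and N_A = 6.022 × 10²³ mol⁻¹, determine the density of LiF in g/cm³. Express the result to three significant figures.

The sodium chloride structure contains Z = 4 formula units per cell; M(LiF) = 6.940 + 19.00 = 25.94 g/mol.
a³ = (4.020 × 10^-8 cm)³ = 6.496 × 10^-23 cm³.
ρ = 4 × 25.94 / (6.022 × 10²³ × 6.496 × 10^-23) = 2.652 g/cm³.

2.65 g/cm³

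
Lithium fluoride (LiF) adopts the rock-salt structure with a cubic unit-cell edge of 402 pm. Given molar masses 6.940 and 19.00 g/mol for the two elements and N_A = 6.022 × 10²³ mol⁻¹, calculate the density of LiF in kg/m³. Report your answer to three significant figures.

2650 kg/m³

The rock-salt structure contains Z = 4 formula units per cell; M(LiF) = 6.940 + 19.00 = 25.94 g/mol.
a³ = (4.020 × 10^-8 cm)³ = 6.496 × 10^-23 cm³.
ρ = 4 × 25.94 / (6.022 × 10²³ × 6.496 × 10^-23) = 2.652 g/cm³ = 2650 kg/m³.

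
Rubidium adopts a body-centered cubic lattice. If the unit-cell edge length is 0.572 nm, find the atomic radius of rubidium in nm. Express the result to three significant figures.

0.248 nm

In a BCC lattice, atoms touch along the body diagonal, so √3·a = 4r.
r = √3·a/4 = 1.7321 × 0.572 / 4 = 0.248 nm.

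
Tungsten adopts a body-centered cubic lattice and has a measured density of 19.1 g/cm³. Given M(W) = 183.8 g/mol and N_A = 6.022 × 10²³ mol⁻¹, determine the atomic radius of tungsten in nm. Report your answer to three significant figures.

For a BCC cell (Z = 2), a³ = Z·M/(N_A·ρ) = 2 × 183.8 / (6.022 × 10²³ × 19.10) = 3.196 × 10^-23 cm³, so a = 3.173 × 10^-8 cm = 0.3173 nm.
Atoms touch along the body diagonal, so √3·a = 4r, so r = 0.4330 × a = 0.137 nm.

0.137 nm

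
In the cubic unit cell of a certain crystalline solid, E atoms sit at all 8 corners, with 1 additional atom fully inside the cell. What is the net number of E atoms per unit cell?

Corner atoms are shared by 8 cells (1/8 each), interior atoms are unshared.
Net atoms = 8 × 1/8 + 1 = 1 + 1 = 2.

2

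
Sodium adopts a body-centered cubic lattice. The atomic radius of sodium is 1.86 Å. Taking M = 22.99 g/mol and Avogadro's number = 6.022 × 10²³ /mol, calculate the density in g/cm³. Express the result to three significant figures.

In a BCC lattice, atoms touch along the body diagonal, so √3·a = 4r, giving a = 4.295 Å = 4.295 × 10^-8 cm.
With Z = 2, ρ = Z·M/(N_A·a³) = 2 × 22.99 / (6.022 × 10²³ × 7.926 × 10^-23) = 0.9634 g/cm³.

0.963 g/cm³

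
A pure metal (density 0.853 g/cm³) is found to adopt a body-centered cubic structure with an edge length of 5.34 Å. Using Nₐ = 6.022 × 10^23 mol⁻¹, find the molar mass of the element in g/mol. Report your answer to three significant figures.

39.1 g/mol

A BCC cell has Z = 2 atoms; a = 5.340 × 10^-8 cm.
M = ρ·N_A·a³/Z = 0.853 × 6.022 × 10²³ × 1.523 × 10^-22 / 2 = 39.1 g/mol.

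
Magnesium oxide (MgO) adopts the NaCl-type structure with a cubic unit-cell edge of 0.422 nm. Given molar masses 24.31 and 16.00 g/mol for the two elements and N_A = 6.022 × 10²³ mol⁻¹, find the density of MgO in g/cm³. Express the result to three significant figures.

The NaCl-type structure contains Z = 4 formula units per cell; M(MgO) = 24.31 + 16.00 = 40.31 g/mol.
a³ = (4.220 × 10^-8 cm)³ = 7.515 × 10^-23 cm³.
ρ = 4 × 40.31 / (6.022 × 10²³ × 7.515 × 10^-23) = 3.563 g/cm³.

3.56 g/cm³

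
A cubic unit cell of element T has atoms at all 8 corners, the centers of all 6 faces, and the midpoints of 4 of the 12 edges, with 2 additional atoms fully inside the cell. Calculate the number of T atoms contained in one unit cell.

Corner atoms are shared by 8 cells (1/8 each), face atoms by 2 (1/2 each), edge atoms by 4 (1/4 each), interior atoms are unshared.
Net atoms = 8 × 1/8 + 6 × 1/2 + 4 × 1/4 + 2 = 1 + 3 + 1 + 2 = 7.

7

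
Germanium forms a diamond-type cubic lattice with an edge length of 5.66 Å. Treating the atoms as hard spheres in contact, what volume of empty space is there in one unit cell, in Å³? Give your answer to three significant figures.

120 Å³

In a diamond cubic lattice nearest neighbors lie along the body diagonal with √3·a = 8r, so r = 0.2165a = 1.225 Å.
V_cell = a³ = 181.3 Å³; V_atoms = 8 × (4/3)πr³ = 61.67 Å³.
Empty space = 181.3 − 61.67 = 120 Å³.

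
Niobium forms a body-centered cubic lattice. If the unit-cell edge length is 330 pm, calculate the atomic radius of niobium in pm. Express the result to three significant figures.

143 pm

In a BCC lattice, atoms touch along the body diagonal, so √3·a = 4r.
r = √3·a/4 = 1.7321 × 330 / 4 = 143 pm.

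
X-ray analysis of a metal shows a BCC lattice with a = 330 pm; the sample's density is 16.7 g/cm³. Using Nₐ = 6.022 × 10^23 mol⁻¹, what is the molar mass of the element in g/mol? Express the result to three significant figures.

181 g/mol

A BCC cell has Z = 2 atoms; a = 3.300 × 10^-8 cm.
M = ρ·N_A·a³/Z = 16.7 × 6.022 × 10²³ × 3.594 × 10^-23 / 2 = 181 g/mol.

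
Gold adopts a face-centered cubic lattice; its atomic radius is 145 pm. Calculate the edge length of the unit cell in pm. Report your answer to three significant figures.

410 pm

In an FCC lattice, atoms touch along the face diagonal, so √2·a = 4r.
a = 4r/√2 = 4 × 145 / 1.4142 = 410 pm.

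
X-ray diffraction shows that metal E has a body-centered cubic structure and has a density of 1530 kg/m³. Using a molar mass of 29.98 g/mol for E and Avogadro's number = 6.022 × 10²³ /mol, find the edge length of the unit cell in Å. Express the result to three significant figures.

4.02 Å

With Z = 2 atoms per BCC cell, a³ = Z·M/(N_A·ρ) = 2 × 29.98 / (6.022 × 10²³ × 1.530 g/cm³) = 6.508 × 10^-23 cm³.
a = (6.508 × 10^-23)^(1/3) = 4.022 × 10^-8 cm = 4.02 Å.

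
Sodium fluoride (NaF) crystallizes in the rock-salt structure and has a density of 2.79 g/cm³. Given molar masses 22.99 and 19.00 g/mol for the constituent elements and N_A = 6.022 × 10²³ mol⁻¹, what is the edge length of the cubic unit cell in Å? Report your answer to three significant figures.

4.64 Å

M(NaF) = 41.99 g/mol; Z = 4 formula units per cell.
a³ = Z·M/(N_A·ρ) = 4 × 41.99 / (6.022 × 10²³ × 2.79) = 9.997 × 10^-23 cm³, so a = 4.641 × 10^-8 cm = 4.64 Å.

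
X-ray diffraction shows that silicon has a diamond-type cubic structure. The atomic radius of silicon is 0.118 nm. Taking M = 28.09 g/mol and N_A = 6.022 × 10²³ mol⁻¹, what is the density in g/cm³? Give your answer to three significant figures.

In a diamond cubic lattice, nearest neighbors lie along the body diagonal with √3·a = 8r, giving a = 0.5450 nm = 5.450 × 10^-8 cm.
With Z = 8, ρ = Z·M/(N_A·a³) = 8 × 28.09 / (6.022 × 10²³ × 1.619 × 10^-22) = 2.305 g/cm³.

2.30 g/cm³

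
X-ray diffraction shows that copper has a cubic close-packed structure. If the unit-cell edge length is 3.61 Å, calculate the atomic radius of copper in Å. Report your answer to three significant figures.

In an FCC lattice, atoms touch along the face diagonal, so √2·a = 4r.
r = √2·a/4 = 1.4142 × 3.61 / 4 = 1.28 Å.

1.28 Å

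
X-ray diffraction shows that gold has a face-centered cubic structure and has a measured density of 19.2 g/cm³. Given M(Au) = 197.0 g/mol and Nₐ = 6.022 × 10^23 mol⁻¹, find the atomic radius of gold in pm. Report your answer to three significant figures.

For an FCC cell (Z = 4), a³ = Z·M/(N_A·ρ) = 4 × 197.0 / (6.022 × 10²³ × 19.20) = 6.815 × 10^-23 cm³, so a = 4.085 × 10^-8 cm = 408.5 pm.
Atoms touch along the face diagonal, so √2·a = 4r, so r = 0.3536 × a = 144 pm.

144 pm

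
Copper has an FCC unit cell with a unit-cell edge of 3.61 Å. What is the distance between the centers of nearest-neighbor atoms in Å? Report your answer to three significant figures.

2.55 Å

In an FCC structure, atoms touch along the face diagonal, so √2·a = 4r; the nearest-neighbor distance equals 2r = 0.7071·a.
d = 0.7071 × 3.61 = 2.55 Å.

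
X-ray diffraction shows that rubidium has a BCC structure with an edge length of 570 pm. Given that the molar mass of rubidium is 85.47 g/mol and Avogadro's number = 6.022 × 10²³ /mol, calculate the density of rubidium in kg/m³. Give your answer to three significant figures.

1530 kg/m³

A BCC unit cell contains Z = 2 atoms.
Cell volume: a³ = (570 pm)³ = (5.700 × 10^-8 cm)³ = 1.852 × 10^-22 cm³.
ρ = Z·M/(N_A·a³) = 2 × 85.47 / (6.022 × 10²³ × 1.852 × 10^-22) = 1.533 g/cm³ = 1530 kg/m³.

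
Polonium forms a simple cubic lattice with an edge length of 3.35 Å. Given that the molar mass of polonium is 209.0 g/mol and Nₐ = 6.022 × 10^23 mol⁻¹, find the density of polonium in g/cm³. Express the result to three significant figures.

9.23 g/cm³

A simple cubic unit cell contains Z = 1 atom.
Cell volume: a³ = (3.35 Å)³ = (3.350 × 10^-8 cm)³ = 3.760 × 10^-23 cm³.
ρ = Z·M/(N_A·a³) = 1 × 209.0 / (6.022 × 10²³ × 3.760 × 10^-23) = 9.231 g/cm³.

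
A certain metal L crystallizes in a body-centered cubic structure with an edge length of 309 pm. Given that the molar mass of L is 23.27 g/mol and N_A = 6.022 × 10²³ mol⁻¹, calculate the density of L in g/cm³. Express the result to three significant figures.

A BCC unit cell contains Z = 2 atoms.
Cell volume: a³ = (309 pm)³ = (3.090 × 10^-8 cm)³ = 2.950 × 10^-23 cm³.
ρ = Z·M/(N_A·a³) = 2 × 23.27 / (6.022 × 10²³ × 2.950 × 10^-23) = 2.619 g/cm³.

2.62 g/cm³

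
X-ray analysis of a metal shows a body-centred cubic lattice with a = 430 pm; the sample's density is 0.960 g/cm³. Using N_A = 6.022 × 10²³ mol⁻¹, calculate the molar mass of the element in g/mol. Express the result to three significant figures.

A BCC cell has Z = 2 atoms; a = 4.300 × 10^-8 cm.
M = ρ·N_A·a³/Z = 0.960 × 6.022 × 10²³ × 7.951 × 10^-23 / 2 = 23.0 g/mol.

23.0 g/mol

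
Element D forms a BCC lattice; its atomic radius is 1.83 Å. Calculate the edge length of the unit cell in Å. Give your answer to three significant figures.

In a BCC lattice, atoms touch along the body diagonal, so √3·a = 4r.
a = 4r/√3 = 4 × 1.83 / 1.7321 = 4.23 Å.

4.23 Å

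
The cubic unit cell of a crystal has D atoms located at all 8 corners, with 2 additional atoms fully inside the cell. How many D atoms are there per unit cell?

Corner atoms are shared by 8 cells (1/8 each), interior atoms are unshared.
Net atoms = 8 × 1/8 + 2 = 1 + 2 = 3.

3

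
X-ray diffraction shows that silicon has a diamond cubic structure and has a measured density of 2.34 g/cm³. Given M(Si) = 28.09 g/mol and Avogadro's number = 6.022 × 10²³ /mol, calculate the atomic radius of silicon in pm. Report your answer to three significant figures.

For a diamond cubic cell (Z = 8), a³ = Z·M/(N_A·ρ) = 8 × 28.09 / (6.022 × 10²³ × 2.340) = 1.595 × 10^-22 cm³, so a = 5.423 × 10^-8 cm = 542.3 pm.
Nearest neighbors lie along the body diagonal with √3·a = 8r, so r = 0.2165 × a = 117 pm.

117 pm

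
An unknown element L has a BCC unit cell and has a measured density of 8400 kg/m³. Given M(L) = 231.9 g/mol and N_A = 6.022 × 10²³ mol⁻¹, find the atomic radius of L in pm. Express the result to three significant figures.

195 pm

For a BCC cell (Z = 2), a³ = Z·M/(N_A·ρ) = 2 × 231.9 / (6.022 × 10²³ × 8.400) = 9.169 × 10^-23 cm³, so a = 4.509 × 10^-8 cm = 450.9 pm.
Atoms touch along the body diagonal, so √3·a = 4r, so r = 0.4330 × a = 195 pm.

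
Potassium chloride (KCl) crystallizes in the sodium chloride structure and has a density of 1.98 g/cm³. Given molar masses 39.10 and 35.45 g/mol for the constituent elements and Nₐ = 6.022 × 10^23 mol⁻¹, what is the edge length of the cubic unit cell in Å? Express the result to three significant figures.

M(KCl) = 74.55 g/mol; Z = 4 formula units per cell.
a³ = Z·M/(N_A·ρ) = 4 × 74.55 / (6.022 × 10²³ × 1.98) = 2.501 × 10^-22 cm³, so a = 6.300 × 10^-8 cm = 6.30 Å.

6.30 Å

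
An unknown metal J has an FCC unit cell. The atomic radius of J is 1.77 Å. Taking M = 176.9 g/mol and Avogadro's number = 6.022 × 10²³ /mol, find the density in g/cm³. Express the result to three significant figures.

In an FCC lattice, atoms touch along the face diagonal, so √2·a = 4r, giving a = 5.006 Å = 5.006 × 10^-8 cm.
With Z = 4, ρ = Z·M/(N_A·a³) = 4 × 176.9 / (6.022 × 10²³ × 1.255 × 10^-22) = 9.365 g/cm³.

9.36 g/cm³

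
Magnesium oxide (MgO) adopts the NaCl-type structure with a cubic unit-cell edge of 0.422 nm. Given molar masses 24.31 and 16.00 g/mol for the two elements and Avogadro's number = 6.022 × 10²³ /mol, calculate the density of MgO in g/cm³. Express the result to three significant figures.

3.56 g/cm³

The NaCl-type structure contains Z = 4 formula units per cell; M(MgO) = 24.31 + 16.00 = 40.31 g/mol.
a³ = (4.220 × 10^-8 cm)³ = 7.515 × 10^-23 cm³.
ρ = 4 × 40.31 / (6.022 × 10²³ × 7.515 × 10^-23) = 3.563 g/cm³.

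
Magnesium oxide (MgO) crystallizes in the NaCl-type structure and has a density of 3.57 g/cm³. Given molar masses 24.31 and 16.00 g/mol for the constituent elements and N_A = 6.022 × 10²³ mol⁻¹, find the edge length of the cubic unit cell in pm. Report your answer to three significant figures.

M(MgO) = 40.31 g/mol; Z = 4 formula units per cell.
a³ = Z·M/(N_A·ρ) = 4 × 40.31 / (6.022 × 10²³ × 3.57) = 7.500 × 10^-23 cm³, so a = 4.217 × 10^-8 cm = 422 pm.

422 pm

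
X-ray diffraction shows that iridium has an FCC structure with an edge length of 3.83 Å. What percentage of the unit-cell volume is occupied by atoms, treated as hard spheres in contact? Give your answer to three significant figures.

74.0%

In an FCC lattice atoms touch along the face diagonal, so √2·a = 4r, so r = 0.3536a = 1.354 Å.
Packing fraction = Z·(4/3)πr³ / a³ = 4 × (4/3)π × (1.354)³ / (3.83)³ = 0.7405 = 74.0%.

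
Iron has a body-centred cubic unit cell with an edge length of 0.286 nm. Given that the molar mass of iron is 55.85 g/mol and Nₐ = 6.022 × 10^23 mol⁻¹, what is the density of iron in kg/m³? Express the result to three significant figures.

A BCC unit cell contains Z = 2 atoms.
Cell volume: a³ = (0.286 nm)³ = (2.860 × 10^-8 cm)³ = 2.339 × 10^-23 cm³.
ρ = Z·M/(N_A·a³) = 2 × 55.85 / (6.022 × 10²³ × 2.339 × 10^-23) = 7.929 g/cm³ = 7930 kg/m³.

7930 kg/m³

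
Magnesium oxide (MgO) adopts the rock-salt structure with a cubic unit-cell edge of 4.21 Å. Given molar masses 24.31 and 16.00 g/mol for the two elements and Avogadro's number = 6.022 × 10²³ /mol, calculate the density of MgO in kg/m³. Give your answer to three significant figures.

The rock-salt structure contains Z = 4 formula units per cell; M(MgO) = 24.31 + 16.00 = 40.31 g/mol.
a³ = (4.210 × 10^-8 cm)³ = 7.462 × 10^-23 cm³.
ρ = 4 × 40.31 / (6.022 × 10²³ × 7.462 × 10^-23) = 3.588 g/cm³ = 3590 kg/m³.

3590 kg/m³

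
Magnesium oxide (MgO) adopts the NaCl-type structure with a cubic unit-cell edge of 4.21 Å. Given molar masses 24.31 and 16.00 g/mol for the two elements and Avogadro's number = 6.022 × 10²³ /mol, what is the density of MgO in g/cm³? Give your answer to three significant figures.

The NaCl-type structure contains Z = 4 formula units per cell; M(MgO) = 24.31 + 16.00 = 40.31 g/mol.
a³ = (4.210 × 10^-8 cm)³ = 7.462 × 10^-23 cm³.
ρ = 4 × 40.31 / (6.022 × 10²³ × 7.462 × 10^-23) = 3.588 g/cm³.

3.59 g/cm³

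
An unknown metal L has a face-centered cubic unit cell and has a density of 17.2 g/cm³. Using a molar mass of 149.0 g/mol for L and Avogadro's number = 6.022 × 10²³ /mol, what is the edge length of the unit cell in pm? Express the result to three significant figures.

386 pm

With Z = 4 atoms per FCC cell, a³ = Z·M/(N_A·ρ) = 4 × 149.0 / (6.022 × 10²³ × 17.20 g/cm³) = 5.754 × 10^-23 cm³.
a = (5.754 × 10^-23)^(1/3) = 3.861 × 10^-8 cm = 386 pm.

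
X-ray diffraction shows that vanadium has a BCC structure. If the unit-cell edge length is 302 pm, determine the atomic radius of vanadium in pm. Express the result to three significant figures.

In a BCC lattice, atoms touch along the body diagonal, so √3·a = 4r.
r = √3·a/4 = 1.7321 × 302 / 4 = 131 pm.

131 pm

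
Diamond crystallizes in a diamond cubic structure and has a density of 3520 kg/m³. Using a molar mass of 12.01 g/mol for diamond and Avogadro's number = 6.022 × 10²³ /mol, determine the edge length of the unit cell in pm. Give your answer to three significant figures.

With Z = 8 atoms per diamond cubic cell, a³ = Z·M/(N_A·ρ) = 8 × 12.01 / (6.022 × 10²³ × 3.520 g/cm³) = 4.533 × 10^-23 cm³.
a = (4.533 × 10^-23)^(1/3) = 3.565 × 10^-8 cm = 357 pm.

357 pm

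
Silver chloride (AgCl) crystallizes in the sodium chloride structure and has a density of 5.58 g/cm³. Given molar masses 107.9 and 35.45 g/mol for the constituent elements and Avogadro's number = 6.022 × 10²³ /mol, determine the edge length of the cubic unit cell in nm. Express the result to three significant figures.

M(AgCl) = 143.35 g/mol; Z = 4 formula units per cell.
a³ = Z·M/(N_A·ρ) = 4 × 143.35 / (6.022 × 10²³ × 5.58) = 1.706 × 10^-22 cm³, so a = 5.547 × 10^-8 cm = 0.555 nm.

0.555 nm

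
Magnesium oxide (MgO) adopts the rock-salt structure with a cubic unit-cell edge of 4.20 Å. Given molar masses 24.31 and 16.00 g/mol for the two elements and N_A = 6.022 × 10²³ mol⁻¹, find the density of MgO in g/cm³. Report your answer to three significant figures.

The rock-salt structure contains Z = 4 formula units per cell; M(MgO) = 24.31 + 16.00 = 40.31 g/mol.
a³ = (4.200 × 10^-8 cm)³ = 7.409 × 10^-23 cm³.
ρ = 4 × 40.31 / (6.022 × 10²³ × 7.409 × 10^-23) = 3.614 g/cm³.

3.61 g/cm³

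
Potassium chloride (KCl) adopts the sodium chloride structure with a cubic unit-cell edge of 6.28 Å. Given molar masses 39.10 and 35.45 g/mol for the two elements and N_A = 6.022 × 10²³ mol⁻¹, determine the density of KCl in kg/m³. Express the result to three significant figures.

The sodium chloride structure contains Z = 4 formula units per cell; M(KCl) = 39.10 + 35.45 = 74.55 g/mol.
a³ = (6.280 × 10^-8 cm)³ = 2.477 × 10^-22 cm³.
ρ = 4 × 74.55 / (6.022 × 10²³ × 2.477 × 10^-22) = 1.999 g/cm³ = 2000 kg/m³.

2000 kg/m³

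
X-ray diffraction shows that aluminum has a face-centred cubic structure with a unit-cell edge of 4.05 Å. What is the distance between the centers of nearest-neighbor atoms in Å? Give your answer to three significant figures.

In an FCC structure, atoms touch along the face diagonal, so √2·a = 4r; the nearest-neighbor distance equals 2r = 0.7071·a.
d = 0.7071 × 4.05 = 2.86 Å.

2.86 Å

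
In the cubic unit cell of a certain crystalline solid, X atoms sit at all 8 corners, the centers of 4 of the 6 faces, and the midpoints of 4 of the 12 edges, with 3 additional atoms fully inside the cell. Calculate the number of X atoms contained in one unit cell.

Corner atoms are shared by 8 cells (1/8 each), face atoms by 2 (1/2 each), edge atoms by 4 (1/4 each), interior atoms are unshared.
Net atoms = 8 × 1/8 + 4 × 1/2 + 4 × 1/4 + 3 = 1 + 2 + 1 + 3 = 7.

7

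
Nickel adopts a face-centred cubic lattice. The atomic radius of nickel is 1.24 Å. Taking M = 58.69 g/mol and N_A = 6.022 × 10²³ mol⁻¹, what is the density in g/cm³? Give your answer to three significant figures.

In an FCC lattice, atoms touch along the face diagonal, so √2·a = 4r, giving a = 3.507 Å = 3.507 × 10^-8 cm.
With Z = 4, ρ = Z·M/(N_A·a³) = 4 × 58.69 / (6.022 × 10²³ × 4.314 × 10^-23) = 9.036 g/cm³.

9.04 g/cm³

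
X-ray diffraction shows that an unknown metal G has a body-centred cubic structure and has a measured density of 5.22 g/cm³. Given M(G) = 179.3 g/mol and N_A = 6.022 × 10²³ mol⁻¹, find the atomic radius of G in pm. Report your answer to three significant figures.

For a BCC cell (Z = 2), a³ = Z·M/(N_A·ρ) = 2 × 179.3 / (6.022 × 10²³ × 5.220) = 1.141 × 10^-22 cm³, so a = 4.850 × 10^-8 cm = 485.0 pm.
Atoms touch along the body diagonal, so √3·a = 4r, so r = 0.4330 × a = 210 pm.

210 pm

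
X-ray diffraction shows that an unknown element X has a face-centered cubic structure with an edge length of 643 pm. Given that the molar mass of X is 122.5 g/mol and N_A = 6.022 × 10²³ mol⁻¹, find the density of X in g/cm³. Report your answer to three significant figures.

An FCC unit cell contains Z = 4 atoms.
Cell volume: a³ = (643 pm)³ = (6.430 × 10^-8 cm)³ = 2.658 × 10^-22 cm³.
ρ = Z·M/(N_A·a³) = 4 × 122.5 / (6.022 × 10²³ × 2.658 × 10^-22) = 3.061 g/cm³.

3.06 g/cm³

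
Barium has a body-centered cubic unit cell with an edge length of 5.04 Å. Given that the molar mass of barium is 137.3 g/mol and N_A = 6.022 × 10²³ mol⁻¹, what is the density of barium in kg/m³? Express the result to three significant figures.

A BCC unit cell contains Z = 2 atoms.
Cell volume: a³ = (5.04 Å)³ = (5.040 × 10^-8 cm)³ = 1.280 × 10^-22 cm³.
ρ = Z·M/(N_A·a³) = 2 × 137.3 / (6.022 × 10²³ × 1.280 × 10^-22) = 3.562 g/cm³ = 3560 kg/m³.

3560 kg/m³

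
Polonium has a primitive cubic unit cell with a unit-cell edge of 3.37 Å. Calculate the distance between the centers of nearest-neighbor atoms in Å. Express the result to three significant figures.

In a simple cubic structure, atoms touch along the cell edge, so a = 2r; the nearest-neighbor distance equals 2r = 1.000·a.
d = 1.000 × 3.37 = 3.37 Å.

3.37 Å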